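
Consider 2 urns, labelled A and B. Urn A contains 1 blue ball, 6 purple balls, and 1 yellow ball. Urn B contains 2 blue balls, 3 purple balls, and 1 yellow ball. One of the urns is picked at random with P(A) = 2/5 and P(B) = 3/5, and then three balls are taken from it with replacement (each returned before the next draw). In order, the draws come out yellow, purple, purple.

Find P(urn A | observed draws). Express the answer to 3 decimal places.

0.529

Under each hypothesis, the probability of the observed sequence is: P(data | urn A) = (1/8)(6/8)(6/8) = 9/128; P(data | urn B) = (1/6)(3/6)(3/6) = 1/24.
The prior-weighted likelihoods are 2/5 · 9/128 = 9/320, 3/5 · 1/24 = 1/40; summing to 17/320.
Therefore the posterior P(urn A | data) = (9/320) / (17/320) = 9/17.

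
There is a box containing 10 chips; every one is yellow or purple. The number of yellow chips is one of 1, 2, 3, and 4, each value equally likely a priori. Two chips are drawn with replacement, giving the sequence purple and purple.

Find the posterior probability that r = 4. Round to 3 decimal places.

For each hypothesis, P(data | H) works out to: P(data | r = 1) = (9/10)(9/10) = 81/100; P(data | r = 2) = (8/10)(8/10) = 16/25; P(data | r = 3) = (7/10)(7/10) = 49/100; P(data | r = 4) = (6/10)(6/10) = 9/25.
Multiplying each by its prior: 1/4 · 81/100 = 81/400, 1/4 · 16/25 = 4/25, 1/4 · 49/100 = 49/400, 1/4 · 9/25 = 9/100; summing to 23/40.
Hence P(r = 4 | data) = (9/100) / (23/40) = 18/115.

0.157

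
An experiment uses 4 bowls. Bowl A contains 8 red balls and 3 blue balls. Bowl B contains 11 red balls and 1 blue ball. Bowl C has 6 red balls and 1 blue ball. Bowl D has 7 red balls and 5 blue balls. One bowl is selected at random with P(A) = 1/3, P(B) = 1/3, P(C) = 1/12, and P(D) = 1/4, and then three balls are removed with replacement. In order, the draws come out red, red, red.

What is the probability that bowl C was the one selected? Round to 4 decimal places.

The likelihood of the observed sequence under each hypothesis: P(data | bowl A) = (8/11)(8/11)(8/11) = 0.38467; P(data | bowl B) = (11/12)(11/12)(11/12) = 0.77025; P(data | bowl C) = (6/7)(6/7)(6/7) = 0.62974; P(data | bowl D) = (7/12)(7/12)(7/12) = 0.1985.
Multiplying each by its prior: 1/3 · 0.38467 = 0.12822, 1/3 · 0.77025 = 0.25675, 1/12 · 0.62974 = 0.052478, 1/4 · 0.1985 = 0.049624; summing to 0.48708.
Therefore the posterior P(bowl C | data) = (0.052478) / (0.48708) = 0.10774.

0.1077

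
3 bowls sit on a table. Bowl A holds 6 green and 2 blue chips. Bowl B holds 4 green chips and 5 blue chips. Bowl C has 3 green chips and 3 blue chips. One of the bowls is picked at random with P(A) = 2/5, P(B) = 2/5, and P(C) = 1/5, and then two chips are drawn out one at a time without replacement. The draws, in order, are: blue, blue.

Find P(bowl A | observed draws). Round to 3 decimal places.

0.086

Under each hypothesis, the probability of the observed sequence is: P(data | bowl A) = (2/8)(1/7) = 0.035714; P(data | bowl B) = (5/9)(4/8) = 0.27778; P(data | bowl C) = (3/6)(2/5) = 0.2.
Multiplying each by its prior: 2/5 · 0.035714 = 0.014286, 2/5 · 0.27778 = 0.11111, 1/5 · 0.2 = 0.04; with total 0.1654.
By Bayes' rule, P(bowl A | data) = (0.014286) / (0.1654) = 0.086372.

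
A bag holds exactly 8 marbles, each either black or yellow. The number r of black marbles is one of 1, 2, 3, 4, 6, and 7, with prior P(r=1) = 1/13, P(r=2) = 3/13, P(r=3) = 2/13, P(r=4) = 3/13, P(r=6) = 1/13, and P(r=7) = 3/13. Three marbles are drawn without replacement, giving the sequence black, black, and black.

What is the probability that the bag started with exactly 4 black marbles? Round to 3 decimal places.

0.086

For each hypothesis, P(data | H) works out to: P(data | r = 1) = (1/8)(0/7) = 0; P(data | r = 2) = (2/8)(1/7)(0/6) = 0; P(data | r = 3) = (3/8)(2/7)(1/6) = 1/56; P(data | r = 4) = (4/8)(3/7)(2/6) = 1/14; P(data | r = 6) = (6/8)(5/7)(4/6) = 5/14; P(data | r = 7) = (7/8)(6/7)(5/6) = 5/8.
The prior-weighted likelihoods are 1/13 · 0 = 0, 3/13 · 0 = 0, 2/13 · 1/56 = 1/364, 3/13 · 1/14 = 3/182, 1/13 · 5/14 = 5/182, 3/13 · 5/8 = 15/104; these sum to 139/728.
Hence P(r = 4 | data) = (3/182) / (139/728) = 12/139.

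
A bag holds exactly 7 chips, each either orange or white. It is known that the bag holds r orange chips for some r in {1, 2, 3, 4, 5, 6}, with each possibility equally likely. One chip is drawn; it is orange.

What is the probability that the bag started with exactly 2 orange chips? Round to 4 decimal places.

0.0952

The likelihood of this draw under each hypothesis: P(data | r = 1) = (1/7) = 1/7; P(data | r = 2) = (2/7) = 2/7; P(data | r = 3) = (3/7) = 3/7; P(data | r = 4) = (4/7) = 4/7; P(data | r = 5) = (5/7) = 5/7; P(data | r = 6) = (6/7) = 6/7.
Weighting by the prior gives 1/6 · 1/7 = 1/42, 1/6 · 2/7 = 1/21, 1/6 · 3/7 = 1/14, 1/6 · 4/7 = 2/21, 1/6 · 5/7 = 5/42, 1/6 · 6/7 = 1/7; with total 1/2.
Hence P(r = 2 | data) = (1/21) / (1/2) = 2/21.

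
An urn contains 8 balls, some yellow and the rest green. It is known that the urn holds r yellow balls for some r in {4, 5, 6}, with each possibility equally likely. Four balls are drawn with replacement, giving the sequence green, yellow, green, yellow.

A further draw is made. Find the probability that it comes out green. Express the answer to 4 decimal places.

0.3974

Under each hypothesis, the probability of the observed sequence is: P(data | r = 4) = (4/8)(4/8)(4/8)(4/8) = 0.0625; P(data | r = 5) = (3/8)(5/8)(3/8)(5/8) = 0.054932; P(data | r = 6) = (2/8)(6/8)(2/8)(6/8) = 0.035156.
Multiplying each by its prior: 1/3 · 0.0625 = 0.020833, 1/3 · 0.054932 = 0.018311, 1/3 · 0.035156 = 0.011719; these sum to 0.050863.
Normalising, the posterior is P(r = 4 | data) = 0.4096, P(r = 5 | data) = 0.36, P(r = 6 | data) = 0.2304.
The predictive probability is P(green next | data) = (1/2)(0.4096) + (3/8)(0.36) + (1/4)(0.2304) = 0.3974.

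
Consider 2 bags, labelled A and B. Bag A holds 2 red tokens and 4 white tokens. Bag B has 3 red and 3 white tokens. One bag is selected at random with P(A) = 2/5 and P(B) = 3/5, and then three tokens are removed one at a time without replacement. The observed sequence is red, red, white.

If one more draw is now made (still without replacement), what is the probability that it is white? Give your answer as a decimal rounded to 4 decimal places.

0.7429

Compute the likelihood of the observed sequence for each case: P(data | bag A) = (2/6)(1/5)(4/4) = 1/15; P(data | bag B) = (3/6)(2/5)(3/4) = 3/20.
The prior-weighted likelihoods are 2/5 · 1/15 = 2/75, 3/5 · 3/20 = 9/100; summing to 7/60.
The posterior is then P(bag A | data) = 8/35, P(bag B | data) = 27/35.
So P(white next | data) = Σ P(white next | H) P(H | data) = (1)(8/35) + (2/3)(27/35) = 26/35.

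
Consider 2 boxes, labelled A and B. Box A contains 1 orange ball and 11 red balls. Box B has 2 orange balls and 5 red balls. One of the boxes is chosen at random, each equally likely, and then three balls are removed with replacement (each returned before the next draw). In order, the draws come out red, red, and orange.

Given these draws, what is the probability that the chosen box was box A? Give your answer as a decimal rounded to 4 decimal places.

For each hypothesis, P(data | H) works out to: P(data | box A) = (11/12)(11/12)(1/12) = 0.070023; P(data | box B) = (5/7)(5/7)(2/7) = 0.14577.
Weighting by the prior gives 1/2 · 0.070023 = 0.035012, 1/2 · 0.14577 = 0.072886; with total 0.1079.
By Bayes' rule, P(box A | data) = (0.035012) / (0.1079) = 0.32449.

0.3245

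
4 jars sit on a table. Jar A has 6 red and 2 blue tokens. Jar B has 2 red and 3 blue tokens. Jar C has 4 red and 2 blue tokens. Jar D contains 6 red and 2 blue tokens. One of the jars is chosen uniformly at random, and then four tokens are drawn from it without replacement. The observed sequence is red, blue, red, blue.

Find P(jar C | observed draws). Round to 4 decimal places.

0.2800

The likelihood of the observed sequence under each hypothesis: P(data | jar A) = (6/8)(2/7)(5/6)(1/5) = 1/28; P(data | jar B) = (2/5)(3/4)(1/3)(2/2) = 1/10; P(data | jar C) = (4/6)(2/5)(3/4)(1/3) = 1/15; P(data | jar D) = (6/8)(2/7)(5/6)(1/5) = 1/28.
The prior-weighted likelihoods are 1/4 · 1/28 = 1/112, 1/4 · 1/10 = 1/40, 1/4 · 1/15 = 1/60, 1/4 · 1/28 = 1/112; summing to 5/84.
By Bayes' rule, P(jar C | data) = (1/60) / (5/84) = 7/25.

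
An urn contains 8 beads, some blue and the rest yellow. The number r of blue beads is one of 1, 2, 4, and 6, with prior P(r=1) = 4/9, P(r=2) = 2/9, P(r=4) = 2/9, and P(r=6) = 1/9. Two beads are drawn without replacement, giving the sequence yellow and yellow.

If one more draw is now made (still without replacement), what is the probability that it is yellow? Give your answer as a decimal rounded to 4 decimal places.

For each hypothesis, P(data | H) works out to: P(data | r = 1) = (7/8)(6/7) = 3/4; P(data | r = 2) = (6/8)(5/7) = 15/28; P(data | r = 4) = (4/8)(3/7) = 3/14; P(data | r = 6) = (2/8)(1/7) = 1/28.
Multiplying each by its prior: 4/9 · 3/4 = 1/3, 2/9 · 15/28 = 5/42, 2/9 · 3/14 = 1/21, 1/9 · 1/28 = 1/252; with total 127/252.
Normalising, the posterior is P(r = 1 | data) = 84/127, P(r = 2 | data) = 30/127, P(r = 4 | data) = 12/127, P(r = 6 | data) = 1/127.
Averaging over the posterior, P(yellow next | data) = (5/6)(84/127) + (2/3)(30/127) + (1/3)(12/127) + (0)(1/127) = 94/127.

0.7402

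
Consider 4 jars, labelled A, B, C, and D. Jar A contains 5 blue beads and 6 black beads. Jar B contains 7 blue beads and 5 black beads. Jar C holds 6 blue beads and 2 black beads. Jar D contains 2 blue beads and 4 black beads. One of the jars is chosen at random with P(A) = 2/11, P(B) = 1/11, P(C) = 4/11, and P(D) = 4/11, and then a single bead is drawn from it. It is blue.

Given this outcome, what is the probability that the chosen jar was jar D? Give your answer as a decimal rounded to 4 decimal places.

0.2289

Under each hypothesis, the probability of this draw is: P(data | jar A) = (5/11) = 0.45455; P(data | jar B) = (7/12) = 0.58333; P(data | jar C) = (6/8) = 0.75; P(data | jar D) = (2/6) = 0.33333.
Weighting by the prior gives 2/11 · 0.45455 = 0.082645, 1/11 · 0.58333 = 0.05303, 4/11 · 0.75 = 0.27273, 4/11 · 0.33333 = 0.12121; summing to 0.52961.
Therefore the posterior P(jar D | data) = (0.12121) / (0.52961) = 0.22887.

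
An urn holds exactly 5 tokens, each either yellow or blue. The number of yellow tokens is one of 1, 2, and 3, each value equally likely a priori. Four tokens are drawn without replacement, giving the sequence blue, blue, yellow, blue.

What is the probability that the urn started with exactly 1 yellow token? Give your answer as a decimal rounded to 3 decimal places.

0.667

The likelihood of the observed sequence under each hypothesis: P(data | r = 1) = (4/5)(3/4)(1/3)(2/2) = 1/5; P(data | r = 2) = (3/5)(2/4)(2/3)(1/2) = 1/10; P(data | r = 3) = (2/5)(1/4)(3/3)(0/2) = 0.
Weighting by the prior gives 1/3 · 1/5 = 1/15, 1/3 · 1/10 = 1/30, 1/3 · 0 = 0; summing to 1/10.
So P(r = 1 | data) = (1/15) / (1/10) = 2/3.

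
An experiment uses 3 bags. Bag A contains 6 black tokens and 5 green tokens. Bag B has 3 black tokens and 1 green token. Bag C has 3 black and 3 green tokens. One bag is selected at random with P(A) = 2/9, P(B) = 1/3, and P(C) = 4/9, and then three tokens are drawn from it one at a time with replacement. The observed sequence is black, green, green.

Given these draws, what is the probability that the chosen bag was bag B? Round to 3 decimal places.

Compute the likelihood of the observed sequence for each case: P(data | bag A) = (6/11)(5/11)(5/11) = 0.1127; P(data | bag B) = (3/4)(1/4)(1/4) = 0.046875; P(data | bag C) = (3/6)(3/6)(3/6) = 0.125.
Multiplying each by its prior: 2/9 · 0.1127 = 0.025044, 1/3 · 0.046875 = 0.015625, 4/9 · 0.125 = 0.055556; with total 0.096224.
So P(bag B | data) = (0.015625) / (0.096224) = 0.16238.

0.162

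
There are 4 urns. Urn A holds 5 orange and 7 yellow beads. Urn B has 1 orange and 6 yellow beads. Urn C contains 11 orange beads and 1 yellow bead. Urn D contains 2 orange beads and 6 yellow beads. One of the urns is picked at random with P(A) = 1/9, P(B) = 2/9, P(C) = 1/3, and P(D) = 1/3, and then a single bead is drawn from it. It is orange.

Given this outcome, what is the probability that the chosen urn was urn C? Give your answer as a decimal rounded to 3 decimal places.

For each hypothesis, P(data | H) works out to: P(data | urn A) = (5/12) = 5/12; P(data | urn B) = (1/7) = 1/7; P(data | urn C) = (11/12) = 11/12; P(data | urn D) = (2/8) = 1/4.
Multiplying each by its prior: 1/9 · 5/12 = 5/108, 2/9 · 1/7 = 2/63, 1/3 · 11/12 = 11/36, 1/3 · 1/4 = 1/12; with total 353/756.
By Bayes' rule, P(urn C | data) = (11/36) / (353/756) = 231/353.

0.654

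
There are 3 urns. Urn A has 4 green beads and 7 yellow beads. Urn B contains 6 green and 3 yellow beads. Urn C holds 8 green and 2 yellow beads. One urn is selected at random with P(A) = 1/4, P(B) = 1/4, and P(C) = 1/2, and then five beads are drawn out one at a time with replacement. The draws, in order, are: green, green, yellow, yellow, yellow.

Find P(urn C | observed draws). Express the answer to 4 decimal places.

0.1685

Under each hypothesis, the probability of the observed sequence is: P(data | urn A) = (4/11)(4/11)(7/11)(7/11)(7/11) = 0.034076; P(data | urn B) = (6/9)(6/9)(3/9)(3/9)(3/9) = 0.016461; P(data | urn C) = (8/10)(8/10)(2/10)(2/10)(2/10) = 0.00512.
Weighting by the prior gives 1/4 · 0.034076 = 0.008519, 1/4 · 0.016461 = 0.0041152, 1/2 · 0.00512 = 0.00256; with total 0.015194.
Therefore the posterior P(urn C | data) = (0.00256) / (0.015194) = 0.16848.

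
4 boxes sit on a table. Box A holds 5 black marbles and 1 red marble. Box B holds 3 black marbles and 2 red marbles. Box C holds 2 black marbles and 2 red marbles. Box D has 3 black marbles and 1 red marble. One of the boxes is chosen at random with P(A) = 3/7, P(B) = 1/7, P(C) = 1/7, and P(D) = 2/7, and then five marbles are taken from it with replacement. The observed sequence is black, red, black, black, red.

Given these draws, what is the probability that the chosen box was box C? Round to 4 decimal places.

For each hypothesis, P(data | H) works out to: P(data | box A) = (5/6)(1/6)(5/6)(5/6)(1/6) = 0.016075; P(data | box B) = (3/5)(2/5)(3/5)(3/5)(2/5) = 0.03456; P(data | box C) = (2/4)(2/4)(2/4)(2/4)(2/4) = 0.03125; P(data | box D) = (3/4)(1/4)(3/4)(3/4)(1/4) = 0.026367.
The prior-weighted likelihoods are 3/7 · 0.016075 = 0.0068893, 1/7 · 0.03456 = 0.0049371, 1/7 · 0.03125 = 0.0044643, 2/7 · 0.026367 = 0.0075335; with total 0.023824.
So P(box C | data) = (0.0044643) / (0.023824) = 0.18738.

0.1874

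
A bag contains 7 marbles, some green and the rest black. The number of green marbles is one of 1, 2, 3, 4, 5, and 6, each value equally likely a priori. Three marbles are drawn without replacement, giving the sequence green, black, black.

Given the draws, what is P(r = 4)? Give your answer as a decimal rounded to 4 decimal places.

0.1714

Under each hypothesis, the probability of the observed sequence is: P(data | r = 1) = (1/7)(6/6)(5/5) = 1/7; P(data | r = 2) = (2/7)(5/6)(4/5) = 4/21; P(data | r = 3) = (3/7)(4/6)(3/5) = 6/35; P(data | r = 4) = (4/7)(3/6)(2/5) = 4/35; P(data | r = 5) = (5/7)(2/6)(1/5) = 1/21; P(data | r = 6) = (6/7)(1/6)(0/5) = 0.
Multiplying each by its prior: 1/6 · 1/7 = 1/42, 1/6 · 4/21 = 2/63, 1/6 · 6/35 = 1/35, 1/6 · 4/35 = 2/105, 1/6 · 1/21 = 1/126, 1/6 · 0 = 0; summing to 1/9.
So P(r = 4 | data) = (2/105) / (1/9) = 6/35.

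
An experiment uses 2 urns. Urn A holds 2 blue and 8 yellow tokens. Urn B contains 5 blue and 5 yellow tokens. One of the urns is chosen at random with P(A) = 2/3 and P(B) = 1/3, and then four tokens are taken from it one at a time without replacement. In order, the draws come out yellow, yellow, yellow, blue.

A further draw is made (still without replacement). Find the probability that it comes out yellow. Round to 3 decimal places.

The likelihood of the observed sequence under each hypothesis: P(data | urn A) = (8/10)(7/9)(6/8)(2/7) = 0.13333; P(data | urn B) = (5/10)(4/9)(3/8)(5/7) = 0.059524.
Weighting by the prior gives 2/3 · 0.13333 = 0.088889, 1/3 · 0.059524 = 0.019841; with total 0.10873.
The posterior is then P(urn A | data) = 0.81752, P(urn B | data) = 0.18248.
Averaging over the posterior, P(yellow next | data) = (5/6)(0.81752) + (1/3)(0.18248) = 0.74209.

0.742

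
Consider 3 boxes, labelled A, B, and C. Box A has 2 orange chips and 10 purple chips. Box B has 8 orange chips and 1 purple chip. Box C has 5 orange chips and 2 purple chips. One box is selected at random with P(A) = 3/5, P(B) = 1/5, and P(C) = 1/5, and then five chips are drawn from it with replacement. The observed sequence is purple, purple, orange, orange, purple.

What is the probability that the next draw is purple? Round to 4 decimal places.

0.7141

The likelihood of the observed sequence under each hypothesis: P(data | box A) = (10/12)(10/12)(2/12)(2/12)(10/12) = 0.016075; P(data | box B) = (1/9)(1/9)(8/9)(8/9)(1/9) = 0.0010838; P(data | box C) = (2/7)(2/7)(5/7)(5/7)(2/7) = 0.0119.
Multiplying each by its prior: 3/5 · 0.016075 = 0.0096451, 1/5 · 0.0010838 = 0.00021677, 1/5 · 0.0119 = 0.00238; with total 0.012242.
The posterior is then P(box A | data) = 0.78788, P(box B | data) = 0.017707, P(box C | data) = 0.19441.
Averaging over the posterior, P(purple next | data) = (5/6)(0.78788) + (1/9)(0.017707) + (2/7)(0.19441) = 0.71408.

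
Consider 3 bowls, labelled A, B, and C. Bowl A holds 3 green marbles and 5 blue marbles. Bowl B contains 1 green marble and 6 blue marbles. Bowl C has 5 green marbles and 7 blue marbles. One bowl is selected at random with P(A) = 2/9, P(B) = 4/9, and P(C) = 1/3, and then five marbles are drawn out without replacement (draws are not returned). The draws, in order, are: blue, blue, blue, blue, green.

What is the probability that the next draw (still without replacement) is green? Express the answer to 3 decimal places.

0.181

The likelihood of the observed sequence under each hypothesis: P(data | bowl A) = (5/8)(4/7)(3/6)(2/5)(3/4) = 0.053571; P(data | bowl B) = (6/7)(5/6)(4/5)(3/4)(1/3) = 0.14286; P(data | bowl C) = (7/12)(6/11)(5/10)(4/9)(5/8) = 0.044192.
Weighting by the prior gives 2/9 · 0.053571 = 0.011905, 4/9 · 0.14286 = 0.063492, 1/3 · 0.044192 = 0.014731; summing to 0.090127.
Normalising, the posterior is P(bowl A | data) = 0.13209, P(bowl B | data) = 0.70447, P(bowl C | data) = 0.16344.
So P(green next | data) = Σ P(green next | H) P(H | data) = (2/3)(0.13209) + (0)(0.70447) + (4/7)(0.16344) = 0.18145.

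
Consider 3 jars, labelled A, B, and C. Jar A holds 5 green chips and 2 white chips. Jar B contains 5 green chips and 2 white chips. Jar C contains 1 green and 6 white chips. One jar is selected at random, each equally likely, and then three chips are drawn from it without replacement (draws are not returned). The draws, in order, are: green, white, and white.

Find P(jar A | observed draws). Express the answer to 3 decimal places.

0.200

Under each hypothesis, the probability of the observed sequence is: P(data | jar A) = (5/7)(2/6)(1/5) = 1/21; P(data | jar B) = (5/7)(2/6)(1/5) = 1/21; P(data | jar C) = (1/7)(6/6)(5/5) = 1/7.
Weighting by the prior gives 1/3 · 1/21 = 1/63, 1/3 · 1/21 = 1/63, 1/3 · 1/7 = 1/21; summing to 5/63.
So P(jar A | data) = (1/63) / (5/63) = 1/5.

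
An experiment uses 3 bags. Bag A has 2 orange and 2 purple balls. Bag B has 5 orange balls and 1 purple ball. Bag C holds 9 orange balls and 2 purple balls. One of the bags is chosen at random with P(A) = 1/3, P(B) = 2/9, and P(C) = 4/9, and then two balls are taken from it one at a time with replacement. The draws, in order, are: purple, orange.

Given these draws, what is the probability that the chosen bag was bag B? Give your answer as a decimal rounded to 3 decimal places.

The likelihood of the observed sequence under each hypothesis: P(data | bag A) = (2/4)(2/4) = 0.25; P(data | bag B) = (1/6)(5/6) = 0.13889; P(data | bag C) = (2/11)(9/11) = 0.14876.
Multiplying each by its prior: 1/3 · 0.25 = 0.083333, 2/9 · 0.13889 = 0.030864, 4/9 · 0.14876 = 0.066116; summing to 0.18031.
So P(bag B | data) = (0.030864) / (0.18031) = 0.17117.

0.171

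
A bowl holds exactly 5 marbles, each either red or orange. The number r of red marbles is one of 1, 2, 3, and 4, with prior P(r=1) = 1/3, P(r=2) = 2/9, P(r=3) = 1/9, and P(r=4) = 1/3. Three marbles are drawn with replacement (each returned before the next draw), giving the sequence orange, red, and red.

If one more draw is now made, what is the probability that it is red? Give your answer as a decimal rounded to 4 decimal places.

Compute the likelihood of the observed sequence for each case: P(data | r = 1) = (4/5)(1/5)(1/5) = 4/125; P(data | r = 2) = (3/5)(2/5)(2/5) = 12/125; P(data | r = 3) = (2/5)(3/5)(3/5) = 18/125; P(data | r = 4) = (1/5)(4/5)(4/5) = 16/125.
The prior-weighted likelihoods are 1/3 · 4/125 = 4/375, 2/9 · 12/125 = 8/375, 1/9 · 18/125 = 2/125, 1/3 · 16/125 = 16/375; summing to 34/375.
Normalising, the posterior is P(r = 1 | data) = 2/17, P(r = 2 | data) = 4/17, P(r = 3 | data) = 3/17, P(r = 4 | data) = 8/17.
So P(red next | data) = Σ P(red next | H) P(H | data) = (1/5)(2/17) + (2/5)(4/17) + (3/5)(3/17) + (4/5)(8/17) = 3/5.

0.6000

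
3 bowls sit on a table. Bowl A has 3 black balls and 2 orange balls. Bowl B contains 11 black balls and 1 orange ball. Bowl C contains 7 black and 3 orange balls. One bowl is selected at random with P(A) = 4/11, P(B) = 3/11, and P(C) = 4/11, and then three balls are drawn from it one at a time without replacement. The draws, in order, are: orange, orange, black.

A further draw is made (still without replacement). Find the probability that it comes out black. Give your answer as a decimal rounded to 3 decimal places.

Under each hypothesis, the probability of the observed sequence is: P(data | bowl A) = (2/5)(1/4)(3/3) = 1/10; P(data | bowl B) = (1/12)(0/11) = 0; P(data | bowl C) = (3/10)(2/9)(7/8) = 7/120.
Weighting by the prior gives 4/11 · 1/10 = 2/55, 3/11 · 0 = 0, 4/11 · 7/120 = 7/330; summing to 19/330.
The posterior is then P(bowl A | data) = 12/19, P(bowl B | data) = 0, P(bowl C | data) = 7/19.
So P(black next | data) = Σ P(black next | H) P(H | data) = (1)(12/19) + (6/7)(7/19) = 18/19.

0.947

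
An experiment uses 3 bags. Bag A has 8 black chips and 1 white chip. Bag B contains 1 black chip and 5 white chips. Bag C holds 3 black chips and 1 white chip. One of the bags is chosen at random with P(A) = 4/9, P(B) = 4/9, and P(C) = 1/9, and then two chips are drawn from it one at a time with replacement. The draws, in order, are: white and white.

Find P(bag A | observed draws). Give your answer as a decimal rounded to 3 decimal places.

0.017

Compute the likelihood of the observed sequence for each case: P(data | bag A) = (1/9)(1/9) = 0.012346; P(data | bag B) = (5/6)(5/6) = 0.69444; P(data | bag C) = (1/4)(1/4) = 0.0625.
Multiplying each by its prior: 4/9 · 0.012346 = 0.005487, 4/9 · 0.69444 = 0.30864, 1/9 · 0.0625 = 0.0069444; these sum to 0.32107.
Therefore the posterior P(bag A | data) = (0.005487) / (0.32107) = 0.017089.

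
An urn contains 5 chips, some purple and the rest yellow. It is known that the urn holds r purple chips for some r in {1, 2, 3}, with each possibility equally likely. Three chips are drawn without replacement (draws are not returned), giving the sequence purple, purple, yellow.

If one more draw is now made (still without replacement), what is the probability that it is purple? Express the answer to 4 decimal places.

0.3333

Under each hypothesis, the probability of the observed sequence is: P(data | r = 1) = (1/5)(0/4) = 0; P(data | r = 2) = (2/5)(1/4)(3/3) = 1/10; P(data | r = 3) = (3/5)(2/4)(2/3) = 1/5.
The prior-weighted likelihoods are 1/3 · 0 = 0, 1/3 · 1/10 = 1/30, 1/3 · 1/5 = 1/15; these sum to 1/10.
Normalising, the posterior is P(r = 1 | data) = 0, P(r = 2 | data) = 1/3, P(r = 3 | data) = 2/3.
So P(purple next | data) = Σ P(purple next | H) P(H | data) = (0)(1/3) + (1/2)(2/3) = 1/3.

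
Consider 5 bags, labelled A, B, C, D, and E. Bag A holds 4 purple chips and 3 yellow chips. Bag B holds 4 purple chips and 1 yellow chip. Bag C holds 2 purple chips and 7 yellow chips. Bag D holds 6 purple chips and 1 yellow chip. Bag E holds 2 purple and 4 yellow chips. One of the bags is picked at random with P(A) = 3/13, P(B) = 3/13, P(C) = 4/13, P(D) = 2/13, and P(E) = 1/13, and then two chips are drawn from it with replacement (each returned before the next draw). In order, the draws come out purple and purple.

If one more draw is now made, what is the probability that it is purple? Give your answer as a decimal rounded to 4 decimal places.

0.7346

For each hypothesis, P(data | H) works out to: P(data | bag A) = (4/7)(4/7) = 0.32653; P(data | bag B) = (4/5)(4/5) = 0.64; P(data | bag C) = (2/9)(2/9) = 0.049383; P(data | bag D) = (6/7)(6/7) = 0.73469; P(data | bag E) = (2/6)(2/6) = 0.11111.
Multiplying each by its prior: 3/13 · 0.32653 = 0.075353, 3/13 · 0.64 = 0.14769, 4/13 · 0.049383 = 0.015195, 2/13 · 0.73469 = 0.11303, 1/13 · 0.11111 = 0.008547; summing to 0.35982.
Normalising, the posterior is P(bag A | data) = 0.20942, P(bag B | data) = 0.41047, P(bag C | data) = 0.042229, P(bag D | data) = 0.31413, P(bag E | data) = 0.023754.
So P(purple next | data) = Σ P(purple next | H) P(H | data) = (4/7)(0.20942) + (4/5)(0.41047) + (2/9)(0.042229) + (6/7)(0.31413) + (1/3)(0.023754) = 0.7346.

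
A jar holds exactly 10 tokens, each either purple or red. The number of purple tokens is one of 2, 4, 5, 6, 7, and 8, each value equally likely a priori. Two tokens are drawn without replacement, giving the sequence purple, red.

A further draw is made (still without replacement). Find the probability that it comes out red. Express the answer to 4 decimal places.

Compute the likelihood of the observed sequence for each case: P(data | r = 2) = (2/10)(8/9) = 8/45; P(data | r = 4) = (4/10)(6/9) = 4/15; P(data | r = 5) = (5/10)(5/9) = 5/18; P(data | r = 6) = (6/10)(4/9) = 4/15; P(data | r = 7) = (7/10)(3/9) = 7/30; P(data | r = 8) = (8/10)(2/9) = 8/45.
Weighting by the prior gives 1/6 · 8/45 = 4/135, 1/6 · 4/15 = 2/45, 1/6 · 5/18 = 5/108, 1/6 · 4/15 = 2/45, 1/6 · 7/30 = 7/180, 1/6 · 8/45 = 4/135; with total 7/30.
Normalising, the posterior is P(r = 2 | data) = 8/63, P(r = 4 | data) = 4/21, P(r = 5 | data) = 25/126, P(r = 6 | data) = 4/21, P(r = 7 | data) = 1/6, P(r = 8 | data) = 8/63.
Averaging over the posterior, P(red next | data) = (7/8)(8/63) + (5/8)(4/21) + (1/2)(25/126) + (3/8)(4/21) + (1/4)(1/6) + (1/8)(8/63) = 11/24.

0.4583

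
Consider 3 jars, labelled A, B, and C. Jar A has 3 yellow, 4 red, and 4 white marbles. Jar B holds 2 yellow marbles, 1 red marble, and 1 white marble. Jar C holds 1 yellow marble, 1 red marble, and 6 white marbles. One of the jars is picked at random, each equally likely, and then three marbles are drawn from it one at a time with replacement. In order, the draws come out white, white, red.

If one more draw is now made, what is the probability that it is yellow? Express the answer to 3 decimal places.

0.222

Compute the likelihood of the observed sequence for each case: P(data | jar A) = (4/11)(4/11)(4/11) = 0.048084; P(data | jar B) = (1/4)(1/4)(1/4) = 0.015625; P(data | jar C) = (6/8)(6/8)(1/8) = 0.070312.
Multiplying each by its prior: 1/3 · 0.048084 = 0.016028, 1/3 · 0.015625 = 0.0052083, 1/3 · 0.070312 = 0.023438; summing to 0.044674.
The posterior is then P(jar A | data) = 0.35878, P(jar B | data) = 0.11659, P(jar C | data) = 0.52464.
Averaging over the posterior, P(yellow next | data) = (3/11)(0.35878) + (1/2)(0.11659) + (1/8)(0.52464) = 0.22172.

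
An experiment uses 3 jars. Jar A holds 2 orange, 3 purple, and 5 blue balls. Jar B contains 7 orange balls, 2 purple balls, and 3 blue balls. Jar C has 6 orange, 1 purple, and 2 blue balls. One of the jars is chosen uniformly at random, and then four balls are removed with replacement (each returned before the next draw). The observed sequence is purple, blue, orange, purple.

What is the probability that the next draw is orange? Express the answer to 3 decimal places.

0.362

Under each hypothesis, the probability of the observed sequence is: P(data | jar A) = (3/10)(5/10)(2/10)(3/10) = 0.009; P(data | jar B) = (2/12)(3/12)(7/12)(2/12) = 0.0040509; P(data | jar C) = (1/9)(2/9)(6/9)(1/9) = 0.001829.
Multiplying each by its prior: 1/3 · 0.009 = 0.003, 1/3 · 0.0040509 = 0.0013503, 1/3 · 0.001829 = 0.00060966; with total 0.00496.
The posterior is then P(jar A | data) = 0.60484, P(jar B | data) = 0.27224, P(jar C | data) = 0.12292.
Averaging over the posterior, P(orange next | data) = (1/5)(0.60484) + (7/12)(0.27224) + (2/3)(0.12292) = 0.36172.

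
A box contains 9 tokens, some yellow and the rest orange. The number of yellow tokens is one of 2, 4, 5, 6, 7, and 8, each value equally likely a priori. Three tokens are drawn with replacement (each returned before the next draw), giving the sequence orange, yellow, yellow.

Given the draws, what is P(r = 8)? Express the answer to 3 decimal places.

0.134

For each hypothesis, P(data | H) works out to: P(data | r = 2) = (7/9)(2/9)(2/9) = 0.038409; P(data | r = 4) = (5/9)(4/9)(4/9) = 0.10974; P(data | r = 5) = (4/9)(5/9)(5/9) = 0.13717; P(data | r = 6) = (3/9)(6/9)(6/9) = 0.14815; P(data | r = 7) = (2/9)(7/9)(7/9) = 0.13443; P(data | r = 8) = (1/9)(8/9)(8/9) = 0.087791.
Multiplying each by its prior: 1/6 · 0.038409 = 0.0064015, 1/6 · 0.10974 = 0.01829, 1/6 · 0.13717 = 0.022862, 1/6 · 0.14815 = 0.024691, 1/6 · 0.13443 = 0.022405, 1/6 · 0.087791 = 0.014632; summing to 0.10928.
By Bayes' rule, P(r = 8 | data) = (0.014632) / (0.10928) = 0.13389.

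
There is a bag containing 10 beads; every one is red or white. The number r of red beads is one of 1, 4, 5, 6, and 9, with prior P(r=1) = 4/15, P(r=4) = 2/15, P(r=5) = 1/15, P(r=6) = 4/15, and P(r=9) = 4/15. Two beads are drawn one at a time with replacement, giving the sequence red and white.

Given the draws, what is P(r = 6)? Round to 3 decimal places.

0.398

Under each hypothesis, the probability of the observed sequence is: P(data | r = 1) = (1/10)(9/10) = 0.09; P(data | r = 4) = (4/10)(6/10) = 0.24; P(data | r = 5) = (5/10)(5/10) = 0.25; P(data | r = 6) = (6/10)(4/10) = 0.24; P(data | r = 9) = (9/10)(1/10) = 0.09.
Weighting by the prior gives 4/15 · 0.09 = 0.024, 2/15 · 0.24 = 0.032, 1/15 · 0.25 = 0.016667, 4/15 · 0.24 = 0.064, 4/15 · 0.09 = 0.024; summing to 0.16067.
Hence P(r = 6 | data) = (0.064) / (0.16067) = 0.39834.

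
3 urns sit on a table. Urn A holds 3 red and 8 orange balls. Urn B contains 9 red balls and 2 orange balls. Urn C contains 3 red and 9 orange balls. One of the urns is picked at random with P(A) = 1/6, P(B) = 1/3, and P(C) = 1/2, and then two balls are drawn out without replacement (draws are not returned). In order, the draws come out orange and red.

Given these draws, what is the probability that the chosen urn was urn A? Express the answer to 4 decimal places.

0.1882

For each hypothesis, P(data | H) works out to: P(data | urn A) = (8/11)(3/10) = 12/55; P(data | urn B) = (2/11)(9/10) = 9/55; P(data | urn C) = (9/12)(3/11) = 9/44.
Multiplying each by its prior: 1/6 · 12/55 = 2/55, 1/3 · 9/55 = 3/55, 1/2 · 9/44 = 9/88; summing to 17/88.
By Bayes' rule, P(urn A | data) = (2/55) / (17/88) = 16/85.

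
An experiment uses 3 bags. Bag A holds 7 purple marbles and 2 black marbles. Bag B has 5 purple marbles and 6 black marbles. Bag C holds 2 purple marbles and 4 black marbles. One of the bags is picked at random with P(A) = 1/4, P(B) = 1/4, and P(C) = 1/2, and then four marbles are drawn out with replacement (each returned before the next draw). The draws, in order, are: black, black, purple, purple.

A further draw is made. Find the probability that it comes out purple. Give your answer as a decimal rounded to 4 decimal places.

For each hypothesis, P(data | H) works out to: P(data | bag A) = (2/9)(2/9)(7/9)(7/9) = 0.029873; P(data | bag B) = (6/11)(6/11)(5/11)(5/11) = 0.061471; P(data | bag C) = (4/6)(4/6)(2/6)(2/6) = 0.049383.
Weighting by the prior gives 1/4 · 0.029873 = 0.0074684, 1/4 · 0.061471 = 0.015368, 1/2 · 0.049383 = 0.024691; summing to 0.047528.
Normalising, the posterior is P(bag A | data) = 0.15714, P(bag B | data) = 0.32335, P(bag C | data) = 0.51952.
Averaging over the posterior, P(purple next | data) = (7/9)(0.15714) + (5/11)(0.32335) + (1/3)(0.51952) = 0.44237.

0.4424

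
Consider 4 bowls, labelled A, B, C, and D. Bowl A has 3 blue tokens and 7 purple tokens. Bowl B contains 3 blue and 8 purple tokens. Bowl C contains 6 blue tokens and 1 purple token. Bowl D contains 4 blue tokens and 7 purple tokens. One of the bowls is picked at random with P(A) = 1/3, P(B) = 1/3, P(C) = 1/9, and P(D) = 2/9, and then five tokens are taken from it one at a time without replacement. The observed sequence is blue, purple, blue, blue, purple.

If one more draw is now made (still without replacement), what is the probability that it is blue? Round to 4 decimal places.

0.0762

For each hypothesis, P(data | H) works out to: P(data | bowl A) = (3/10)(7/9)(2/8)(1/7)(6/6) = 1/120; P(data | bowl B) = (3/11)(8/10)(2/9)(1/8)(7/7) = 1/165; P(data | bowl C) = (6/7)(1/6)(5/5)(4/4)(0/3) = 0; P(data | bowl D) = (4/11)(7/10)(3/9)(2/8)(6/7) = 1/55.
Multiplying each by its prior: 1/3 · 1/120 = 1/360, 1/3 · 1/165 = 1/495, 1/9 · 0 = 0, 2/9 · 1/55 = 2/495; with total 7/792.
The posterior is then P(bowl A | data) = 11/35, P(bowl B | data) = 8/35, P(bowl C | data) = 0, P(bowl D | data) = 16/35.
Averaging over the posterior, P(blue next | data) = (0)(11/35) + (0)(8/35) + (1/6)(16/35) = 8/105.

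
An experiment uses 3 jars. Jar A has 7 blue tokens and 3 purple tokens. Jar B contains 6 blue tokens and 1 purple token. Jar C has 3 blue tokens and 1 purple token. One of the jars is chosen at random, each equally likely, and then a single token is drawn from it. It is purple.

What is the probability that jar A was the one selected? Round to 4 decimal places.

0.4330

For each hypothesis, P(data | H) works out to: P(data | jar A) = (3/10) = 3/10; P(data | jar B) = (1/7) = 1/7; P(data | jar C) = (1/4) = 1/4.
The prior-weighted likelihoods are 1/3 · 3/10 = 1/10, 1/3 · 1/7 = 1/21, 1/3 · 1/4 = 1/12; with total 97/420.
Hence P(jar A | data) = (1/10) / (97/420) = 42/97.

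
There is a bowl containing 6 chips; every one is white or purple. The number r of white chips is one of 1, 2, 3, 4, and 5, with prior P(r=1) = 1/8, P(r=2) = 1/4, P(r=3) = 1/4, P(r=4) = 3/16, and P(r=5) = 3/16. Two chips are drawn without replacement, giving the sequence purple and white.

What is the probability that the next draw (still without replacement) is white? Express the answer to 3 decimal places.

0.504

Under each hypothesis, the probability of the observed sequence is: P(data | r = 1) = (5/6)(1/5) = 1/6; P(data | r = 2) = (4/6)(2/5) = 4/15; P(data | r = 3) = (3/6)(3/5) = 3/10; P(data | r = 4) = (2/6)(4/5) = 4/15; P(data | r = 5) = (1/6)(5/5) = 1/6.
Multiplying each by its prior: 1/8 · 1/6 = 1/48, 1/4 · 4/15 = 1/15, 1/4 · 3/10 = 3/40, 3/16 · 4/15 = 1/20, 3/16 · 1/6 = 1/32; with total 39/160.
Normalising, the posterior is P(r = 1 | data) = 10/117, P(r = 2 | data) = 32/117, P(r = 3 | data) = 4/13, P(r = 4 | data) = 8/39, P(r = 5 | data) = 5/39.
The predictive probability is P(white next | data) = (0)(10/117) + (1/4)(32/117) + (1/2)(4/13) + (3/4)(8/39) + (1)(5/39) = 59/117.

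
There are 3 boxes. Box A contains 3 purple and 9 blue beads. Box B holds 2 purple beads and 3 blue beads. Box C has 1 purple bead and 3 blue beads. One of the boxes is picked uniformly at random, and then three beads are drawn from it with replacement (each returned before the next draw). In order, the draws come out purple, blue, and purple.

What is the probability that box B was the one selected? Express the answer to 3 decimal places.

For each hypothesis, P(data | H) works out to: P(data | box A) = (3/12)(9/12)(3/12) = 0.046875; P(data | box B) = (2/5)(3/5)(2/5) = 0.096; P(data | box C) = (1/4)(3/4)(1/4) = 0.046875.
Weighting by the prior gives 1/3 · 0.046875 = 0.015625, 1/3 · 0.096 = 0.032, 1/3 · 0.046875 = 0.015625; summing to 0.06325.
By Bayes' rule, P(box B | data) = (0.032) / (0.06325) = 0.50593.

0.506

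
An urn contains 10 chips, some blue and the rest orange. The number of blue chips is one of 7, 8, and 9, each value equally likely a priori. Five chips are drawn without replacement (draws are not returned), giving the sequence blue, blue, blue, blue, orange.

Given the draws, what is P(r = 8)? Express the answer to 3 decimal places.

0.377

Compute the likelihood of the observed sequence for each case: P(data | r = 7) = (7/10)(6/9)(5/8)(4/7)(3/6) = 1/12; P(data | r = 8) = (8/10)(7/9)(6/8)(5/7)(2/6) = 1/9; P(data | r = 9) = (9/10)(8/9)(7/8)(6/7)(1/6) = 1/10.
The prior-weighted likelihoods are 1/3 · 1/12 = 1/36, 1/3 · 1/9 = 1/27, 1/3 · 1/10 = 1/30; these sum to 53/540.
Therefore the posterior P(r = 8 | data) = (1/27) / (53/540) = 20/53.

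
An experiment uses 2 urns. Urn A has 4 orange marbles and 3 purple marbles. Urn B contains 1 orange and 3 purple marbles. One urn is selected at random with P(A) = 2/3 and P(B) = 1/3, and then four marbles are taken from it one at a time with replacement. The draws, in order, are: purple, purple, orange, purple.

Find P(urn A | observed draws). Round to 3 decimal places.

Under each hypothesis, the probability of the observed sequence is: P(data | urn A) = (3/7)(3/7)(4/7)(3/7) = 0.044981; P(data | urn B) = (3/4)(3/4)(1/4)(3/4) = 0.10547.
The prior-weighted likelihoods are 2/3 · 0.044981 = 0.029988, 1/3 · 0.10547 = 0.035156; with total 0.065144.
Hence P(urn A | data) = (0.029988) / (0.065144) = 0.46033.

0.460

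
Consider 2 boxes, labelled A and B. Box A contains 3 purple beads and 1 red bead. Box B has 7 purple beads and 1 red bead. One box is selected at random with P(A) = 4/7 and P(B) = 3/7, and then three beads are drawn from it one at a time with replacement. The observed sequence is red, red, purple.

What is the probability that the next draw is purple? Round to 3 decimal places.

For each hypothesis, P(data | H) works out to: P(data | box A) = (1/4)(1/4)(3/4) = 0.046875; P(data | box B) = (1/8)(1/8)(7/8) = 0.013672.
Multiplying each by its prior: 4/7 · 0.046875 = 0.026786, 3/7 · 0.013672 = 0.0058594; summing to 0.032645.
Normalising, the posterior is P(box A | data) = 0.82051, P(box B | data) = 0.17949.
The predictive probability is P(purple next | data) = (3/4)(0.82051) + (7/8)(0.17949) = 0.77244.

0.772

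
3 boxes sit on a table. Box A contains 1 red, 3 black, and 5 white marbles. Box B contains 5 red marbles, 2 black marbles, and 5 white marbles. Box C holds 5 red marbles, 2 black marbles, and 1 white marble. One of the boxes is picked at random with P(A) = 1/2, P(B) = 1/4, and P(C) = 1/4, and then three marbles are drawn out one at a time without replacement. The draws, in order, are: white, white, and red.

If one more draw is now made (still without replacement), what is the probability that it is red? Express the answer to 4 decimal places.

Compute the likelihood of the observed sequence for each case: P(data | box A) = (5/9)(4/8)(1/7) = 0.039683; P(data | box B) = (5/12)(4/11)(5/10) = 0.075758; P(data | box C) = (1/8)(0/7) = 0.
The prior-weighted likelihoods are 1/2 · 0.039683 = 0.019841, 1/4 · 0.075758 = 0.018939, 1/4 · 0 = 0; summing to 0.038781.
Normalising, the posterior is P(box A | data) = 0.51163, P(box B | data) = 0.48837, P(box C | data) = 0.
The predictive probability is P(red next | data) = (0)(0.51163) + (4/9)(0.48837) = 0.21705.

0.2171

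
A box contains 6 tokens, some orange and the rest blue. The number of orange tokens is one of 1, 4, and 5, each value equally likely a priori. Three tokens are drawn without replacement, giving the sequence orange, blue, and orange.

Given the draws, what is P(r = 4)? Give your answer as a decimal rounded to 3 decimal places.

The likelihood of the observed sequence under each hypothesis: P(data | r = 1) = (1/6)(5/5)(0/4) = 0; P(data | r = 4) = (4/6)(2/5)(3/4) = 1/5; P(data | r = 5) = (5/6)(1/5)(4/4) = 1/6.
Weighting by the prior gives 1/3 · 0 = 0, 1/3 · 1/5 = 1/15, 1/3 · 1/6 = 1/18; summing to 11/90.
Therefore the posterior P(r = 4 | data) = (1/15) / (11/90) = 6/11.

0.545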